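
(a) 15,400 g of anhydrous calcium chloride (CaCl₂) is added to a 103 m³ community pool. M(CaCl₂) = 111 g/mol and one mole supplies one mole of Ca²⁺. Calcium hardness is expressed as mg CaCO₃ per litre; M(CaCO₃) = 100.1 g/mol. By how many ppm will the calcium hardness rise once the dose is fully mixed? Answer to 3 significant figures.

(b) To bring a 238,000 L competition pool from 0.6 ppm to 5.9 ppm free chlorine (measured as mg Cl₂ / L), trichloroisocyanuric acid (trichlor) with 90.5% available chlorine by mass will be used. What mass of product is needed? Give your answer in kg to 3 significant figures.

(a) 135 ppm; (b) 1.39 kg

(a) Volume: 103 m³ = 103,000 L.
(a) Moles of Ca²⁺: 15,400 g ÷ 111 g/mol = 138.7 mol.
(a) As CaCO₃: 138.7 mol × 100.1 g/mol = 13,890 g.
(a) Rise: 13,890 g / 103,000 L × 1000 = 134.8 mg/L.

(b) Chlorine deficit: 5.9 − 0.6 = 5.3 ppm = 5.3 mg/L as Cl₂.
(b) Cl₂ equivalent needed: 5.3 mg/L × 238,000 L = 1,261,000 mg = 1261 g.
(b) Product at 90.5% available chlorine: 1261 / 0.905 = 1394 g.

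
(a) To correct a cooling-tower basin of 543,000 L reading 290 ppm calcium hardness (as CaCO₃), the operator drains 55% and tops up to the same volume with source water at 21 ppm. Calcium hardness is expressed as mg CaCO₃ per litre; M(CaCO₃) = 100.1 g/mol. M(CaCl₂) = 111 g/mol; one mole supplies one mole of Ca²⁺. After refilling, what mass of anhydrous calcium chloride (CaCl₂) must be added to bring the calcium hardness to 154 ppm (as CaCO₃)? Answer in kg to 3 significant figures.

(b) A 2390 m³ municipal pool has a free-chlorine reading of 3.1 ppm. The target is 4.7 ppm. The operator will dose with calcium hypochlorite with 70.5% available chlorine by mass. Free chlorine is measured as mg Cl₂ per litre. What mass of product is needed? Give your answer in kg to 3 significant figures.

(a) After draining 55% and refilling: 290 × 0.45 + 21 × 0.55 = 142.05 ppm.
(a) Deficit to target: 154 − 142.05 = 11.95 mg/L.
(a) As CaCO₃: 11.95 mg/L × 543,000 L = 6489 g; ÷ 100.1 = 64.82 mol Ca²⁺.
(a) Mass: 64.82 × 111 = 7195 g.

(b) Volume: 2390 m³ = 2,390,000 L.
(b) Chlorine deficit: 4.7 − 3.1 = 1.6 ppm = 1.6 mg/L as Cl₂.
(b) Cl₂ equivalent needed: 1.6 mg/L × 2,390,000 L = 3,824,000 mg = 3824 g.
(b) Product at 70.5% available chlorine: 3824 / 0.705 = 5424 g.

(a) 7.20 kg; (b) 5.42 kg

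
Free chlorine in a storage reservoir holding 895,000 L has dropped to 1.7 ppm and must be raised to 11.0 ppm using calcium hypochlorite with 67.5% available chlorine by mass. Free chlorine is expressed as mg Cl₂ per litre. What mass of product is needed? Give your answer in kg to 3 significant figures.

12.3 kg

Chlorine deficit: 11.0 − 1.7 = 9.3 ppm = 9.3 mg/L as Cl₂.
Cl₂ equivalent needed: 9.3 mg/L × 895,000 L = 8,324,000 mg = 8324 g.
Product at 67.5% available chlorine: 8324 / 0.675 = 12,330 g.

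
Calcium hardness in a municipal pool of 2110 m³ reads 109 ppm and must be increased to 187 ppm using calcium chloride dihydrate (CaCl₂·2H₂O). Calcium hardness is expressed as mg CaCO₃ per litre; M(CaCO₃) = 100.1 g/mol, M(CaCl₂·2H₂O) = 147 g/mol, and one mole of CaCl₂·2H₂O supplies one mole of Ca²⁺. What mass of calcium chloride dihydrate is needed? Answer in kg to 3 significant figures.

242 kg

Volume: 2110 m³ = 2,110,000 L.
Hardness to add: (187 − 109) = 78 mg/L as CaCO₃ × 2,110,000 L = 164,600 g as CaCO₃.
Moles of Ca²⁺ (1 mol Ca²⁺ ≡ 1 mol CaCO₃): 164,600 / 100.1 g/mol = 1644 mol.
Mass of CaCl₂·2H₂O: 1644 × 147 = 241,700 g.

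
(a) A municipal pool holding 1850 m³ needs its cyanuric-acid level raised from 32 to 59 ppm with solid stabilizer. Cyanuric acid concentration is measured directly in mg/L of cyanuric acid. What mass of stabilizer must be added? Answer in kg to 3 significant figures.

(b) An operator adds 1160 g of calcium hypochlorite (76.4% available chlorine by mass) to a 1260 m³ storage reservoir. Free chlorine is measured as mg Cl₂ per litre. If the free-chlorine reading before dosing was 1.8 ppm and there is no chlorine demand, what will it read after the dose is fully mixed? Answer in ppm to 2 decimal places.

(a) Volume: 1850 m³ = 1,850,000 L.
(a) CYA to add: (59 − 32) = 27 mg/L × 1,850,000 L = 49,950 g cyanuric acid.

(b) Volume: 1260 m³ = 1,260,000 L.
(b) Available chlorine delivered: 1160 g × 0.764 = 886.2 g as Cl₂.
(b) Concentration rise: 886.2 g / 1,260,000 L = 0.7034 mg/L = 0.70 ppm.
(b) Final FC: 1.8 + 0.70 = 2.50 ppm.

(a) 50.0 kg; (b) 2.50 ppm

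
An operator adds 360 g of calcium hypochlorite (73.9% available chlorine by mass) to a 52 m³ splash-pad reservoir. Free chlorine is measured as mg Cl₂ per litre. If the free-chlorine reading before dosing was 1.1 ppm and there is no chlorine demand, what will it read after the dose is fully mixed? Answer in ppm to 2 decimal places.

6.22 ppm

Volume: 52 m³ = 52,000 L.
Available chlorine delivered: 360 g × 0.739 = 266 g as Cl₂.
Concentration rise: 266 g / 52,000 L = 5.116 mg/L = 5.12 ppm.
Final FC: 1.1 + 5.12 = 6.22 ppm.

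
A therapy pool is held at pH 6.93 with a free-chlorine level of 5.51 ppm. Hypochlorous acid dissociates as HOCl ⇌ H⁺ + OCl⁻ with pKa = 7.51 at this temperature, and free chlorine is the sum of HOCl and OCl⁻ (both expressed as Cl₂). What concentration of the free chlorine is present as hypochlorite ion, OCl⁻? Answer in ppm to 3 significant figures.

1.15 ppm

[OCl⁻]/[HOCl] = 10^(pH − pKa) = 10^(6.93 − 7.51) = 10^-0.58 = 0.263.
Fraction as HOCl = 1 / (1 + 0.263) = 0.7917.
OCl⁻ = (1 − 0.7917) × 5.51 ppm = 1.147 ppm.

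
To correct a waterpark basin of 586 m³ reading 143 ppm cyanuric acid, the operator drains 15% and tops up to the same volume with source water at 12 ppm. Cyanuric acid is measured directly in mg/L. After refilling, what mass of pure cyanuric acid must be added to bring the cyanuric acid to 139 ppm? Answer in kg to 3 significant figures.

Volume: 586 m³ = 586,000 L.
After draining 15% and refilling: 143 × 0.85 + 12 × 0.15 = 123.35 ppm.
Deficit to target: 139 − 123.35 = 15.65 mg/L.
Mass: 15.65 mg/L × 586,000 L = 9171 g cyanuric acid.

9.17 kg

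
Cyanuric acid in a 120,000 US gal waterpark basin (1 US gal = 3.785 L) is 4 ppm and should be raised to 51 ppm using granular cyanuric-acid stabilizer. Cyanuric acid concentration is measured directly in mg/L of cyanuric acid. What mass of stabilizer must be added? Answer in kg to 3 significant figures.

21.3 kg

Volume: 120,000 US gal × 3.785 L/gal = 454,200 L.
CYA to add: (51 − 4) = 47 mg/L × 454,200 L = 21,350 g cyanuric acid.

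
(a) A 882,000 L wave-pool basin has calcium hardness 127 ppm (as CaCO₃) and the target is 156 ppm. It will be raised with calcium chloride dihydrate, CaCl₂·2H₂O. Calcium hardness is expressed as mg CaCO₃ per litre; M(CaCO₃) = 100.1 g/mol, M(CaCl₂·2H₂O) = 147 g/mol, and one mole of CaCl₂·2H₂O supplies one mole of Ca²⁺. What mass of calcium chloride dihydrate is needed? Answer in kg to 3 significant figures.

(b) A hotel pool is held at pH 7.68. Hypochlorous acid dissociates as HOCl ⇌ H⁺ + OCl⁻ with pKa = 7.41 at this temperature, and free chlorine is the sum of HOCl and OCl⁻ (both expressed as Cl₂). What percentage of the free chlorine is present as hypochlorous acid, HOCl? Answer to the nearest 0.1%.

(a) 37.6 kg; (b) 34.9%

(a) Hardness to add: (156 − 127) = 29 mg/L as CaCO₃ × 882,000 L = 25,580 g as CaCO₃.
(a) Moles of Ca²⁺ (1 mol Ca²⁺ ≡ 1 mol CaCO₃): 25,580 / 100.1 g/mol = 255.5 mol.
(a) Mass of CaCl₂·2H₂O: 255.5 × 147 = 37,560 g.

(b) [OCl⁻]/[HOCl] = 10^(pH − pKa) = 10^(7.68 − 7.41) = 10^0.27 = 1.862.
(b) Fraction as HOCl = 1 / (1 + 1.862) = 0.3494.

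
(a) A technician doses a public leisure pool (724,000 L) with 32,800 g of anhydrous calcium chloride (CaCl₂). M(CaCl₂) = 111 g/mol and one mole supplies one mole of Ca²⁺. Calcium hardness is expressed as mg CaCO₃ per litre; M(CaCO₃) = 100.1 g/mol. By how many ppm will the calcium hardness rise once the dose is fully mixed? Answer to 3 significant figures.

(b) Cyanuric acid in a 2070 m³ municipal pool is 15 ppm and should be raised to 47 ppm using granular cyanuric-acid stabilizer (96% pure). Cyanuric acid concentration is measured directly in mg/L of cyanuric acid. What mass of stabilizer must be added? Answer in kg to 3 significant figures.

(a) 40.9 ppm; (b) 69.0 kg

(a) Moles of Ca²⁺: 32,800 g ÷ 111 g/mol = 295.5 mol.
(a) As CaCO₃: 295.5 mol × 100.1 g/mol = 29,580 g.
(a) Rise: 29,580 g / 724,000 L × 1000 = 40.86 mg/L.

(b) Volume: 2070 m³ = 2,070,000 L.
(b) CYA to add: (47 − 15) = 32 mg/L × 2,070,000 L = 66,240 g cyanuric acid.
(b) At 96% purity: 66,240 / 0.96 = 69,000 g product.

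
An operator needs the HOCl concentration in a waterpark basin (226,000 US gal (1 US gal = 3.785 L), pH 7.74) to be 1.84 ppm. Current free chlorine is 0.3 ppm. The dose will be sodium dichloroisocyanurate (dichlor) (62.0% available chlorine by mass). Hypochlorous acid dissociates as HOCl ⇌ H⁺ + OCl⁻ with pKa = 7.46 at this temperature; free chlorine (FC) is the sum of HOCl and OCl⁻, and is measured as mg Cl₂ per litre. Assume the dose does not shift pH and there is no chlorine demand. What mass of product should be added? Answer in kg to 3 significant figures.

Volume: 226,000 US gal × 3.785 L/gal = 855,410 L.
[OCl⁻]/[HOCl] = 10^(pH − pKa) = 10^(7.74 − 7.46) = 1.905; fraction as HOCl = 1/(1 + 1.905) = 0.3442.
Free chlorine required for 1.84 ppm HOCl: 1.84 / 0.3442 = 5.346 ppm.
FC to add: 5.346 − 0.3 = 5.046 mg/L as Cl₂.
Cl₂ equivalent: 5.046 mg/L × 855,410 L = 4316 g.
Product at 62.0% available Cl: 4316 / 0.62 = 6962 g.

6.96 kg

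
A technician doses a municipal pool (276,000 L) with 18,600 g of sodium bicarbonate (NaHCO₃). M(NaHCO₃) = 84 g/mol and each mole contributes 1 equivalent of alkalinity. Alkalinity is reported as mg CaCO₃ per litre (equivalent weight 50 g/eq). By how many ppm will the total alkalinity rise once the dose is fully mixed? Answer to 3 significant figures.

Moles of NaHCO₃: 18,600 g ÷ 84 g/mol = 221.4 mol → 221.4 eq of alkalinity.
As CaCO₃: 221.4 eq × 50 g/eq = 11,070 g.
Rise: 11,070 g / 276,000 L × 1000 = 40.11 mg/L.

40.1 ppm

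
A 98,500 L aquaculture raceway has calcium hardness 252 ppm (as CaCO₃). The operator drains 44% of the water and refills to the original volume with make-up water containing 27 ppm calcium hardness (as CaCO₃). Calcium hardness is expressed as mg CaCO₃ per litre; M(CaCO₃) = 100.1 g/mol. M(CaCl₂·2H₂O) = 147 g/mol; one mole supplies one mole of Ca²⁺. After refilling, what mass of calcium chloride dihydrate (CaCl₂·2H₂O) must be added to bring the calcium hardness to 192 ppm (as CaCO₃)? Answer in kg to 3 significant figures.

After draining 44% and refilling: 252 × 0.56 + 27 × 0.44 = 153 ppm.
Deficit to target: 192 − 153 = 39 mg/L.
As CaCO₃: 39 mg/L × 98,500 L = 3842 g; ÷ 100.1 = 38.38 mol Ca²⁺.
Mass: 38.38 × 147 = 5641 g.

5.64 kg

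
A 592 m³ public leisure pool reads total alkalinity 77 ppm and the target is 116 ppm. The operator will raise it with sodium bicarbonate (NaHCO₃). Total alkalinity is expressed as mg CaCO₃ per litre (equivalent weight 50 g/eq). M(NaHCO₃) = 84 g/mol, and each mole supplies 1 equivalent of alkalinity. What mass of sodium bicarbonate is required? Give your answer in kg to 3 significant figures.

Volume: 592 m³ = 592,000 L.
Alkalinity to add: (116 − 77) = 39 mg/L as CaCO₃ × 592,000 L = 23,090 g as CaCO₃.
Equivalents: 23,090 g ÷ 50 g/eq = 461.8 eq.
NaHCO₃ supplies 1 eq per mole → 461.8 mol.
Mass: 461.8 mol × 84 g/mol = 38,790 g.

38.8 kg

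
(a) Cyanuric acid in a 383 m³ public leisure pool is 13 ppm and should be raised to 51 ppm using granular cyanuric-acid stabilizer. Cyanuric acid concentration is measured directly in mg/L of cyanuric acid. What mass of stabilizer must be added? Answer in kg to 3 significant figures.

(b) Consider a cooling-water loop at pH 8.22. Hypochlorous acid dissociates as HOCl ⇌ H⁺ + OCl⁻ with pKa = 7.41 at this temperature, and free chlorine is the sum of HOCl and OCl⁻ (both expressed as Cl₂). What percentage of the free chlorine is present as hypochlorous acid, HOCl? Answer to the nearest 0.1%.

(a) Volume: 383 m³ = 383,000 L.
(a) CYA to add: (51 − 13) = 38 mg/L × 383,000 L = 14,550 g cyanuric acid.

(b) [OCl⁻]/[HOCl] = 10^(pH − pKa) = 10^(8.22 − 7.41) = 10^0.81 = 6.457.
(b) Fraction as HOCl = 1 / (1 + 6.457) = 0.1341.

(a) 14.6 kg; (b) 13.4%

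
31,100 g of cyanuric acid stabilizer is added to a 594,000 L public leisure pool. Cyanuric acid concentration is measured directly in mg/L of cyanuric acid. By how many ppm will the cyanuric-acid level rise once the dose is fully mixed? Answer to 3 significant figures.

Rise: 31,100 g / 594,000 L × 1000 = 52.36 mg/L.

52.4 ppm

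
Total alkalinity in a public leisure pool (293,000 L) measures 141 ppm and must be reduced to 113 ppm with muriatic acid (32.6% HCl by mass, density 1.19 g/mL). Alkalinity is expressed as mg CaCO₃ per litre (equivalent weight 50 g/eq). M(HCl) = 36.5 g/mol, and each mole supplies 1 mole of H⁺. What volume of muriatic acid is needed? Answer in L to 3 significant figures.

15.4 L

Alkalinity to neutralize: (141 − 113) = 28 mg/L as CaCO₃ × 293,000 L = 8204 g as CaCO₃.
Equivalents of H⁺ required: 8204 ÷ 50 g/eq = 164.1 eq = 164.1 mol HCl.
Mass of HCl: 164.1 × 36.5 = 5989 g.
Mass of 32.6% solution: 5989 / 0.326 = 18,370 g.
Volume: 18,370 g ÷ 1.19 g/mL = 15,440 mL.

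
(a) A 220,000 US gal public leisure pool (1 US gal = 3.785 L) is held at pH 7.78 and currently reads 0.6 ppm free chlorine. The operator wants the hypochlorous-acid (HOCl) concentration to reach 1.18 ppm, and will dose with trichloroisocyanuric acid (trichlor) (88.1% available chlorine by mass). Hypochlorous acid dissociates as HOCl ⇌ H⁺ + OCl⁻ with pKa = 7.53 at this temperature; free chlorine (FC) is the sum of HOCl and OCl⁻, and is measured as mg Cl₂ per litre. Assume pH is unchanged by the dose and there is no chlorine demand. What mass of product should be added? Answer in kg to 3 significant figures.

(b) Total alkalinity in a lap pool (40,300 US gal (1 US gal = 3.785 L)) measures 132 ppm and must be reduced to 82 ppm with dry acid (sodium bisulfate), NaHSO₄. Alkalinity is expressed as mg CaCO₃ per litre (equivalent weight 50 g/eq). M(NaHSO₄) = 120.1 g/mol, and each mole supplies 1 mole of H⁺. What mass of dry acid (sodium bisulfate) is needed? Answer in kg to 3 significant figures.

(a) Volume: 220,000 US gal × 3.785 L/gal = 832,700 L.
(a) [OCl⁻]/[HOCl] = 10^(pH − pKa) = 10^(7.78 − 7.53) = 1.778; fraction as HOCl = 1/(1 + 1.778) = 0.3599.
(a) Free chlorine required for 1.18 ppm HOCl: 1.18 / 0.3599 = 3.278 ppm.
(a) FC to add: 3.278 − 0.6 = 2.678 mg/L as Cl₂.
(a) Cl₂ equivalent: 2.678 mg/L × 832,700 L = 2230 g.
(a) Product at 88.1% available Cl: 2230 / 0.881 = 2532 g.

(b) Volume: 40,300 US gal × 3.785 L/gal = 152,536 L.
(b) Alkalinity to neutralize: (132 − 82) = 50 mg/L as CaCO₃ × 152,536 L = 7627 g as CaCO₃.
(b) Equivalents of H⁺ required: 7627 ÷ 50 g/eq = 152.5 eq = 152.5 mol NaHSO₄.
(b) Mass of NaHSO₄: 152.5 × 120.1 = 18,320 g.

(a) 2.53 kg; (b) 18.3 kg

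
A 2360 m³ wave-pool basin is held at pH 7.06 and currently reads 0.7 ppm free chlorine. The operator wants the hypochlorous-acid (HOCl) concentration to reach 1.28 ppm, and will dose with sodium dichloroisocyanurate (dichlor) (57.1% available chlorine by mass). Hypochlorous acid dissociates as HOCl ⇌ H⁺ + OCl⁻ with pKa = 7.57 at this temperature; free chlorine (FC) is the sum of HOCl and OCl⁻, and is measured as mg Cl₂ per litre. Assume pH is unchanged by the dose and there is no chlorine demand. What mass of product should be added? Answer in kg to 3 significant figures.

4.03 kg

Volume: 2360 m³ = 2,360,000 L.
[OCl⁻]/[HOCl] = 10^(pH − pKa) = 10^(7.06 − 7.57) = 0.309; fraction as HOCl = 1/(1 + 0.309) = 0.7639.
Free chlorine required for 1.28 ppm HOCl: 1.28 / 0.7639 = 1.676 ppm.
FC to add: 1.676 − 0.7 = 0.9756 mg/L as Cl₂.
Cl₂ equivalent: 0.9756 mg/L × 2,360,000 L = 2302 g.
Product at 57.1% available Cl: 2302 / 0.571 = 4032 g.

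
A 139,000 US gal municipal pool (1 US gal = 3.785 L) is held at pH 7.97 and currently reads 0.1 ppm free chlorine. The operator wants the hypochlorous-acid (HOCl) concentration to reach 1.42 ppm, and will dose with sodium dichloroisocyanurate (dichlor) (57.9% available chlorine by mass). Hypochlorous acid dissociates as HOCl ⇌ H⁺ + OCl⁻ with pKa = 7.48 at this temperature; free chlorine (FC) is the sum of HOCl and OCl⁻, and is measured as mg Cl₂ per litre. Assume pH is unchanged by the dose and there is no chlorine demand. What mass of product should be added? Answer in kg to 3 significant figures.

Volume: 139,000 US gal × 3.785 L/gal = 526,115 L.
[OCl⁻]/[HOCl] = 10^(pH − pKa) = 10^(7.97 − 7.48) = 3.09; fraction as HOCl = 1/(1 + 3.09) = 0.2445.
Free chlorine required for 1.42 ppm HOCl: 1.42 / 0.2445 = 5.808 ppm.
FC to add: 5.808 − 0.1 = 5.708 mg/L as Cl₂.
Cl₂ equivalent: 5.708 mg/L × 526,115 L = 3003 g.
Product at 57.9% available Cl: 3003 / 0.579 = 5187 g.

5.19 kg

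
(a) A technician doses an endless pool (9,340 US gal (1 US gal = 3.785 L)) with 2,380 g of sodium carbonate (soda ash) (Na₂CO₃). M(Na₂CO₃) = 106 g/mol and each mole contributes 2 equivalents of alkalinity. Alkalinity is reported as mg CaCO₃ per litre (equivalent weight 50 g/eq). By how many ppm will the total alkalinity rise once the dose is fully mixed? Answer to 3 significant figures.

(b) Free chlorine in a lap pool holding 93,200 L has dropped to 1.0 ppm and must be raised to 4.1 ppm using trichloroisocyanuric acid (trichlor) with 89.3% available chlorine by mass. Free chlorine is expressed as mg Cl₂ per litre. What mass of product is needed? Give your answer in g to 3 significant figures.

(a) Volume: 9,340 US gal × 3.785 L/gal = 35,352 L.
(a) Moles of Na₂CO₃: 2,380 g ÷ 106 g/mol = 22.45 mol → 44.91 eq of alkalinity.
(a) As CaCO₃: 44.91 eq × 50 g/eq = 2245 g.
(a) Rise: 2245 g / 35,352 L × 1000 = 63.51 mg/L.

(b) Chlorine deficit: 4.1 − 1.0 = 3.1 ppm = 3.1 mg/L as Cl₂.
(b) Cl₂ equivalent needed: 3.1 mg/L × 93,200 L = 288,900 mg = 288.9 g.
(b) Product at 89.3% available chlorine: 288.9 / 0.893 = 323.5 g.

(a) 63.5 ppm; (b) 324 g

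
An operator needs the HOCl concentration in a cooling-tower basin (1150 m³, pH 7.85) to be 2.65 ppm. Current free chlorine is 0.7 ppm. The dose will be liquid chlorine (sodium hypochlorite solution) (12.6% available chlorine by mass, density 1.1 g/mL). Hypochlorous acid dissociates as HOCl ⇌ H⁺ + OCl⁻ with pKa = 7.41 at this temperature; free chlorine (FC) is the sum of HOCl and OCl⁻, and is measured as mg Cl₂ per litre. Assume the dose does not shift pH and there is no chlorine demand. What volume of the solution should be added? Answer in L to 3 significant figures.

Volume: 1150 m³ = 1,150,000 L.
[OCl⁻]/[HOCl] = 10^(pH − pKa) = 10^(7.85 − 7.41) = 2.754; fraction as HOCl = 1/(1 + 2.754) = 0.2664.
Free chlorine required for 2.65 ppm HOCl: 2.65 / 0.2664 = 9.949 ppm.
FC to add: 9.949 − 0.7 = 9.249 mg/L as Cl₂.
Cl₂ equivalent: 9.249 mg/L × 1,150,000 L = 10,640 g.
Product at 12.6% available Cl: 10,640 / 0.126 = 84,410 g.
Volume: 84,410 g ÷ 1.1 g/mL = 76,740 mL.

76.7 L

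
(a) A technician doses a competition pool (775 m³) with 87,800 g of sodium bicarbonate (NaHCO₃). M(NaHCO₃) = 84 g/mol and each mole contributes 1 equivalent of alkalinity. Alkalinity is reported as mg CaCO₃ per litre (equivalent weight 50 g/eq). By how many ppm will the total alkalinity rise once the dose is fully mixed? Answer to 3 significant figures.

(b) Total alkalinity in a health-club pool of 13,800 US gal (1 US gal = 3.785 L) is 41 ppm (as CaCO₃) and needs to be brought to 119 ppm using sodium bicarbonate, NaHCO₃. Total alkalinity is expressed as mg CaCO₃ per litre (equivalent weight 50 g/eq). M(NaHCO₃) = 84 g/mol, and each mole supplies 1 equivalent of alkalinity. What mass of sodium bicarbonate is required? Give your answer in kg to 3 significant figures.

(a) 67.4 ppm; (b) 6.84 kg

(a) Volume: 775 m³ = 775,000 L.
(a) Moles of NaHCO₃: 87,800 g ÷ 84 g/mol = 1045 mol → 1045 eq of alkalinity.
(a) As CaCO₃: 1045 eq × 50 g/eq = 52,260 g.
(a) Rise: 52,260 g / 775,000 L × 1000 = 67.43 mg/L.

(b) Volume: 13,800 US gal × 3.785 L/gal = 52,233 L.
(b) Alkalinity to add: (119 − 41) = 78 mg/L as CaCO₃ × 52,233 L = 4074 g as CaCO₃.
(b) Equivalents: 4074 g ÷ 50 g/eq = 81.48 eq.
(b) NaHCO₃ supplies 1 eq per mole → 81.48 mol.
(b) Mass: 81.48 mol × 84 g/mol = 6845 g.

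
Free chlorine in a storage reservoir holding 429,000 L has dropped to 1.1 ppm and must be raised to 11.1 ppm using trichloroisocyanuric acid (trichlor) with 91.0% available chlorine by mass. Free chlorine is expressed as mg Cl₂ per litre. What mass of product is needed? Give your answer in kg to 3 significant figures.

4.71 kg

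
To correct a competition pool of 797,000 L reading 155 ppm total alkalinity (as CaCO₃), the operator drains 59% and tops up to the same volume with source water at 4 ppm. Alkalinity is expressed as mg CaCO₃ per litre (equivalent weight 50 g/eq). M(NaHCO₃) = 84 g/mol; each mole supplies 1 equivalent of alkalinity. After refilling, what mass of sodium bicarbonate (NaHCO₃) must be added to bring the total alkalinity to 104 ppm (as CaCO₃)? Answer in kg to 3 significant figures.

After draining 59% and refilling: 155 × 0.41 + 4 × 0.59 = 65.91 ppm.
Deficit to target: 104 − 65.91 = 38.09 mg/L.
As CaCO₃: 38.09 mg/L × 797,000 L = 30,360 g; ÷ 50 g/eq ÷ 1 = 607.2 mol NaHCO₃.
Mass: 607.2 × 84 = 51,000 g.

51.0 kg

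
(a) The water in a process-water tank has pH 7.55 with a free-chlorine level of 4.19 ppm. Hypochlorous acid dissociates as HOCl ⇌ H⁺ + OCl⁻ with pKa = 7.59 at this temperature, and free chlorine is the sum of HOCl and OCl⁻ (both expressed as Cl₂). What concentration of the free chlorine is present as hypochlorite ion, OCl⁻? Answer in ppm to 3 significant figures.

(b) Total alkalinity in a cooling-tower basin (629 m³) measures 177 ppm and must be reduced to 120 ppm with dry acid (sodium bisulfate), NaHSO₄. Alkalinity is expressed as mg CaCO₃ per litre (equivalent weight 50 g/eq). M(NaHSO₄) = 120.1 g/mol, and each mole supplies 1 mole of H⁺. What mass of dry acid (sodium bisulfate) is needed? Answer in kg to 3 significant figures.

(a) [OCl⁻]/[HOCl] = 10^(pH − pKa) = 10^(7.55 − 7.59) = 10^-0.04 = 0.912.
(a) Fraction as HOCl = 1 / (1 + 0.912) = 0.523.
(a) OCl⁻ = (1 − 0.523) × 4.19 ppm = 1.999 ppm.

(b) Volume: 629 m³ = 629,000 L.
(b) Alkalinity to neutralize: (177 − 120) = 57 mg/L as CaCO₃ × 629,000 L = 35,850 g as CaCO₃.
(b) Equivalents of H⁺ required: 35,850 ÷ 50 g/eq = 717.1 eq = 717.1 mol NaHSO₄.
(b) Mass of NaHSO₄: 717.1 × 120.1 = 86,120 g.

(a) 2.00 ppm; (b) 86.1 kg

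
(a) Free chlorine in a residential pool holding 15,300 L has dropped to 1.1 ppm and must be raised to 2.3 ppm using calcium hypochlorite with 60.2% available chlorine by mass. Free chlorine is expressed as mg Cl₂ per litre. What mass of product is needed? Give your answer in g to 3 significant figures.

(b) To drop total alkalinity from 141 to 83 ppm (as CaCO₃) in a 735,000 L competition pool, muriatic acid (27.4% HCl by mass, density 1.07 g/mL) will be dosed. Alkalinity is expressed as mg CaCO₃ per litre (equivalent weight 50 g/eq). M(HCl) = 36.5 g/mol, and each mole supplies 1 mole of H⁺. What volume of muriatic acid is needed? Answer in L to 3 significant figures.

(a) 30.5 g; (b) 106 L

(a) Chlorine deficit: 2.3 − 1.1 = 1.2 ppm = 1.2 mg/L as Cl₂.
(a) Cl₂ equivalent needed: 1.2 mg/L × 15,300 L = 18,360 mg = 18.36 g.
(a) Product at 60.2% available chlorine: 18.36 / 0.602 = 30.5 g.

(b) Alkalinity to neutralize: (141 − 83) = 58 mg/L as CaCO₃ × 735,000 L = 42,630 g as CaCO₃.
(b) Equivalents of H⁺ required: 42,630 ÷ 50 g/eq = 852.6 eq = 852.6 mol HCl.
(b) Mass of HCl: 852.6 × 36.5 = 31,120 g.
(b) Mass of 27.4% solution: 31,120 / 0.274 = 113,600 g.
(b) Volume: 113,600 g ÷ 1.07 g/mL = 106,100 mL.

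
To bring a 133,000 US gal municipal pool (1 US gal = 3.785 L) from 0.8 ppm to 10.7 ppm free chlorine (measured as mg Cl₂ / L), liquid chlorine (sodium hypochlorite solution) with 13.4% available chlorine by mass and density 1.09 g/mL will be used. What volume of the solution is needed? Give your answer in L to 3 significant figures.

Volume: 133,000 US gal × 3.785 L/gal = 503,405 L.
Chlorine deficit: 10.7 − 0.8 = 9.9 ppm = 9.9 mg/L as Cl₂.
Cl₂ equivalent needed: 9.9 mg/L × 503,405 L = 4,984,000 mg = 4984 g.
Product at 13.4% available chlorine: 4984 / 0.134 = 37,190 g.
Volume at density 1.09 g/mL: 37,190 g ÷ 1.09 g/mL = 34,120 mL.

34.1 L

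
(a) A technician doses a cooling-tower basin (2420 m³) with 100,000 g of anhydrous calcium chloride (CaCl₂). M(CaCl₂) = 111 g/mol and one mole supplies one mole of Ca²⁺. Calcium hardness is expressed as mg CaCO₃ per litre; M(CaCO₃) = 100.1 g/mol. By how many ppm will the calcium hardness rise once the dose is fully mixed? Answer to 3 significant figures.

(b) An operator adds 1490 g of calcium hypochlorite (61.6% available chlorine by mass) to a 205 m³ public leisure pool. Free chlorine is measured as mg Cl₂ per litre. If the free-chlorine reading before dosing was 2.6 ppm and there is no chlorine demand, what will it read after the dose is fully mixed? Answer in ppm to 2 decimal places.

(a) 37.3 ppm; (b) 7.08 ppm

(a) Volume: 2420 m³ = 2,420,000 L.
(a) Moles of Ca²⁺: 100,000 g ÷ 111 g/mol = 900.9 mol.
(a) As CaCO₃: 900.9 mol × 100.1 g/mol = 90,180 g.
(a) Rise: 90,180 g / 2,420,000 L × 1000 = 37.26 mg/L.

(b) Volume: 205 m³ = 205,000 L.
(b) Available chlorine delivered: 1490 g × 0.616 = 917.8 g as Cl₂.
(b) Concentration rise: 917.8 g / 205,000 L = 4.477 mg/L = 4.48 ppm.
(b) Final FC: 2.6 + 4.48 = 7.08 ppm.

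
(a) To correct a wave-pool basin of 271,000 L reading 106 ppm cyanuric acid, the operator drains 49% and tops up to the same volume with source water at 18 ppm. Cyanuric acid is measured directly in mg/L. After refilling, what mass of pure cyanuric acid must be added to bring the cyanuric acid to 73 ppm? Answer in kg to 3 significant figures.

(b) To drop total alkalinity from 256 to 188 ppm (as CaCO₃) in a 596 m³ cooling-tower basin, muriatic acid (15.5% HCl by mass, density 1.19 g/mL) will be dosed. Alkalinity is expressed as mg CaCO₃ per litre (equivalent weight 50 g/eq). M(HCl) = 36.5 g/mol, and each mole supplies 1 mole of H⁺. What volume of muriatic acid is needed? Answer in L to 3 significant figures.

(a) After draining 49% and refilling: 106 × 0.51 + 18 × 0.49 = 62.88 ppm.
(a) Deficit to target: 73 − 62.88 = 10.12 mg/L.
(a) Mass: 10.12 mg/L × 271,000 L = 2743 g cyanuric acid.

(b) Volume: 596 m³ = 596,000 L.
(b) Alkalinity to neutralize: (256 − 188) = 68 mg/L as CaCO₃ × 596,000 L = 40,530 g as CaCO₃.
(b) Equivalents of H⁺ required: 40,530 ÷ 50 g/eq = 810.6 eq = 810.6 mol HCl.
(b) Mass of HCl: 810.6 × 36.5 = 29,590 g.
(b) Mass of 15.5% solution: 29,590 / 0.155 = 190,900 g.
(b) Volume: 190,900 g ÷ 1.19 g/mL = 160,400 mL.

(a) 2.74 kg; (b) 160 L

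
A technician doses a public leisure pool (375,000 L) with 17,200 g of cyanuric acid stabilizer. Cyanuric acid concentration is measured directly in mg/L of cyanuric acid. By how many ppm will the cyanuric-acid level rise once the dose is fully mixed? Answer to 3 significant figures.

Rise: 17,200 g / 375,000 L × 1000 = 45.87 mg/L.

45.9 ppm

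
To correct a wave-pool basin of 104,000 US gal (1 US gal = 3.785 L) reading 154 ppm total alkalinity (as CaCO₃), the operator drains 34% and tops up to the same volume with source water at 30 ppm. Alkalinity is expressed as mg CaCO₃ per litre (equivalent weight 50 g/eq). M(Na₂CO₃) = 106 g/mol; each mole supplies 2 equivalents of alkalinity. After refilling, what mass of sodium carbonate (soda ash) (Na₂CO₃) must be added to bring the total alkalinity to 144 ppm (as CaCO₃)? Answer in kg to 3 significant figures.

13.4 kg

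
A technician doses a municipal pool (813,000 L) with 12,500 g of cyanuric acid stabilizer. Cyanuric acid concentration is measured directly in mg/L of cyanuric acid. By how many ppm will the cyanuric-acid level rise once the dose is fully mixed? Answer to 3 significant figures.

Rise: 12,500 g / 813,000 L × 1000 = 15.38 mg/L.

15.4 ppm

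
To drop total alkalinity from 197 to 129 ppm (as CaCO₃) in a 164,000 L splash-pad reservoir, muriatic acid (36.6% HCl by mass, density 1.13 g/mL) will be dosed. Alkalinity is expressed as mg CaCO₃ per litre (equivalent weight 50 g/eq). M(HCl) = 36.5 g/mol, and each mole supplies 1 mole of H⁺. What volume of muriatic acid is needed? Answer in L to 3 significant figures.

19.7 L

Alkalinity to neutralize: (197 − 129) = 68 mg/L as CaCO₃ × 164,000 L = 11,150 g as CaCO₃.
Equivalents of H⁺ required: 11,150 ÷ 50 g/eq = 223 eq = 223 mol HCl.
Mass of HCl: 223 × 36.5 = 8141 g.
Mass of 36.6% solution: 8141 / 0.366 = 22,240 g.
Volume: 22,240 g ÷ 1.13 g/mL = 19,680 mL.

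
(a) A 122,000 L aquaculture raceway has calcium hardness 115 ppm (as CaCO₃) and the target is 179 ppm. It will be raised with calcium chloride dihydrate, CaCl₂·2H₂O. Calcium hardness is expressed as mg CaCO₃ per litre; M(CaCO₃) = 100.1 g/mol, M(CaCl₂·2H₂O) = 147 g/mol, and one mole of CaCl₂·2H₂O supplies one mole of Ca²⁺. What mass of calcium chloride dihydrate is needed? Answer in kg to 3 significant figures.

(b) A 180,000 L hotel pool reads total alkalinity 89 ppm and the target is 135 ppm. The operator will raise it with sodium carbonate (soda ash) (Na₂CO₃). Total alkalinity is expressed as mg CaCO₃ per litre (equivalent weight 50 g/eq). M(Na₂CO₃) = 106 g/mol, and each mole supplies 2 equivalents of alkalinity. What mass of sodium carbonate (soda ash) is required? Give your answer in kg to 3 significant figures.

(a) Hardness to add: (179 − 115) = 64 mg/L as CaCO₃ × 122,000 L = 7808 g as CaCO₃.
(a) Moles of Ca²⁺ (1 mol Ca²⁺ ≡ 1 mol CaCO₃): 7808 / 100.1 g/mol = 78 mol.
(a) Mass of CaCl₂·2H₂O: 78 × 147 = 11,470 g.

(b) Alkalinity to add: (135 − 89) = 46 mg/L as CaCO₃ × 180,000 L = 8280 g as CaCO₃.
(b) Equivalents: 8280 g ÷ 50 g/eq = 165.6 eq.
(b) Each mole of Na₂CO₃ supplies 2 eq, so 165.6 / 2 = 82.8 mol.
(b) Mass: 82.8 mol × 106 g/mol = 8777 g.

(a) 11.5 kg; (b) 8.78 kg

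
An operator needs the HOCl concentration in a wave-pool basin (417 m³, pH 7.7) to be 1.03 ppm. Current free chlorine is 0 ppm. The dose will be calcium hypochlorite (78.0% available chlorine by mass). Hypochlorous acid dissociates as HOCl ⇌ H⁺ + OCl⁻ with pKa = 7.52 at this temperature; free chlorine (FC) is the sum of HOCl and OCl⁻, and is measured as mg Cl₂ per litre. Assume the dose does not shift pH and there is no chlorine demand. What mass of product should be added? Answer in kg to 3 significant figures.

1.38 kg

Volume: 417 m³ = 417,000 L.
[OCl⁻]/[HOCl] = 10^(pH − pKa) = 10^(7.7 − 7.52) = 1.514; fraction as HOCl = 1/(1 + 1.514) = 0.3978.
Free chlorine required for 1.03 ppm HOCl: 1.03 / 0.3978 = 2.589 ppm.
FC to add: 2.589 − 0 = 2.589 mg/L as Cl₂.
Cl₂ equivalent: 2.589 mg/L × 417,000 L = 1080 g.
Product at 78.0% available Cl: 1080 / 0.78 = 1384 g.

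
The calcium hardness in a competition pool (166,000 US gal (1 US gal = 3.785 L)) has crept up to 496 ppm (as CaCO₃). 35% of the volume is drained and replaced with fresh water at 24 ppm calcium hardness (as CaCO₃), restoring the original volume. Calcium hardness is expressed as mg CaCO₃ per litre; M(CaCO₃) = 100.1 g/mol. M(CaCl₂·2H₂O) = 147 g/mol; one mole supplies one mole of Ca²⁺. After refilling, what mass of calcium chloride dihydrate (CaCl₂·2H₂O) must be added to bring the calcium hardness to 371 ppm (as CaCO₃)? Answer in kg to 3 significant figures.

Volume: 166,000 US gal × 3.785 L/gal = 628,310 L.
After draining 35% and refilling: 496 × 0.65 + 24 × 0.35 = 330.8 ppm.
Deficit to target: 371 − 330.8 = 40.2 mg/L.
As CaCO₃: 40.2 mg/L × 628,310 L = 25,260 g; ÷ 100.1 = 252.3 mol Ca²⁺.
Mass: 252.3 × 147 = 37,090 g.

37.1 kg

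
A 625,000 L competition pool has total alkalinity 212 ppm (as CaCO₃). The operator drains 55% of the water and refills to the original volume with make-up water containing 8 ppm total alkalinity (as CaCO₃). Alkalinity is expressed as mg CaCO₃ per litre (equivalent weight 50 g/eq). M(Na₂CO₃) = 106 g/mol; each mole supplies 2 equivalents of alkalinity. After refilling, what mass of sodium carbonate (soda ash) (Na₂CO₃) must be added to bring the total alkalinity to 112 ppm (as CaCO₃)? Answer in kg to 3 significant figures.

After draining 55% and refilling: 212 × 0.45 + 8 × 0.55 = 99.8 ppm.
Deficit to target: 112 − 99.8 = 12.2 mg/L.
As CaCO₃: 12.2 mg/L × 625,000 L = 7625 g; ÷ 50 g/eq ÷ 2 = 76.25 mol Na₂CO₃.
Mass: 76.25 × 106 = 8083 g.

8.08 kg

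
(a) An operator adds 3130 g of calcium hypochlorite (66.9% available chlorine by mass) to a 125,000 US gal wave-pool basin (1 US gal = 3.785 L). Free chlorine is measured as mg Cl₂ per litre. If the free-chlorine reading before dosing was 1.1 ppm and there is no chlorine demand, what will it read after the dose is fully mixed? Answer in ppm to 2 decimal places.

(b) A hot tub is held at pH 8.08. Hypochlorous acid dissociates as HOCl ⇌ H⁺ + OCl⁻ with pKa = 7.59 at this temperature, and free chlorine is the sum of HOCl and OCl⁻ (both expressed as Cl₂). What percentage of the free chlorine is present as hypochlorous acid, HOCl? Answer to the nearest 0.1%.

(a) 5.53 ppm; (b) 24.4%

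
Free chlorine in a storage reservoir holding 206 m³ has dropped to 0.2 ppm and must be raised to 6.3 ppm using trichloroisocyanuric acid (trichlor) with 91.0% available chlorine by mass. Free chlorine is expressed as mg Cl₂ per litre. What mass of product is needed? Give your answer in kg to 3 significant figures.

1.38 kg

Volume: 206 m³ = 206,000 L.
Chlorine deficit: 6.3 − 0.2 = 6.1 ppm = 6.1 mg/L as Cl₂.
Cl₂ equivalent needed: 6.1 mg/L × 206,000 L = 1,257,000 mg = 1257 g.
Product at 91.0% available chlorine: 1257 / 0.91 = 1381 g.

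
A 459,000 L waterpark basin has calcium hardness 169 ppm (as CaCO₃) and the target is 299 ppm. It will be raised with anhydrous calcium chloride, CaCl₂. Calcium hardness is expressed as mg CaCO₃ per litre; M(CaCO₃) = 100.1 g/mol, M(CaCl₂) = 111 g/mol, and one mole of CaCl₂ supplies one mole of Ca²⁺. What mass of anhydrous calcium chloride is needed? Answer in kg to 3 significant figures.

Hardness to add: (299 − 169) = 130 mg/L as CaCO₃ × 459,000 L = 59,670 g as CaCO₃.
Moles of Ca²⁺ (1 mol Ca²⁺ ≡ 1 mol CaCO₃): 59,670 / 100.1 g/mol = 596.1 mol.
Mass of CaCl₂: 596.1 × 111 = 66,170 g.

66.2 kg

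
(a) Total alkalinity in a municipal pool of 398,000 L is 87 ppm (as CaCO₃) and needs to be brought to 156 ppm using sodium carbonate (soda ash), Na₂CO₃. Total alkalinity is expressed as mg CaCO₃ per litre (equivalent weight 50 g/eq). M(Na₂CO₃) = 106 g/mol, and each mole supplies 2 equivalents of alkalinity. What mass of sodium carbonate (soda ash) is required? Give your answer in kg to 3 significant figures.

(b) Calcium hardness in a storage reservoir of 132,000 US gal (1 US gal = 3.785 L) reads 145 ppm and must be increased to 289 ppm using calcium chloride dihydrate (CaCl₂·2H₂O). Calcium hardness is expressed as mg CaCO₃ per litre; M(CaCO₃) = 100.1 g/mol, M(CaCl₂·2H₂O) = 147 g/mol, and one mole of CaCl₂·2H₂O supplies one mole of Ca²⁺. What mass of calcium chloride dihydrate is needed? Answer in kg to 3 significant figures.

(a) Alkalinity to add: (156 − 87) = 69 mg/L as CaCO₃ × 398,000 L = 27,460 g as CaCO₃.
(a) Equivalents: 27,460 g ÷ 50 g/eq = 549.2 eq.
(a) Each mole of Na₂CO₃ supplies 2 eq, so 549.2 / 2 = 274.6 mol.
(a) Mass: 274.6 mol × 106 g/mol = 29,110 g.

(b) Volume: 132,000 US gal × 3.785 L/gal = 499,620 L.
(b) Hardness to add: (289 − 145) = 144 mg/L as CaCO₃ × 499,620 L = 71,950 g as CaCO₃.
(b) Moles of Ca²⁺ (1 mol Ca²⁺ ≡ 1 mol CaCO₃): 71,950 / 100.1 g/mol = 718.7 mol.
(b) Mass of CaCl₂·2H₂O: 718.7 × 147 = 105,700 g.

(a) 29.1 kg; (b) 106 kg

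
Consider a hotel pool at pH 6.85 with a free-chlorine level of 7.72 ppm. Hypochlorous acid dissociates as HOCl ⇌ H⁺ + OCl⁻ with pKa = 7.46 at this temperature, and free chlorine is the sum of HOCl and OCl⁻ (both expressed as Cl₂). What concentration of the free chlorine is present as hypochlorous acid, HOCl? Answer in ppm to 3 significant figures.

[OCl⁻]/[HOCl] = 10^(pH − pKa) = 10^(6.85 − 7.46) = 10^-0.61 = 0.2455.
Fraction as HOCl = 1 / (1 + 0.2455) = 0.8029.
HOCl = 0.8029 × 7.72 ppm = 6.198 ppm.

6.20 ppm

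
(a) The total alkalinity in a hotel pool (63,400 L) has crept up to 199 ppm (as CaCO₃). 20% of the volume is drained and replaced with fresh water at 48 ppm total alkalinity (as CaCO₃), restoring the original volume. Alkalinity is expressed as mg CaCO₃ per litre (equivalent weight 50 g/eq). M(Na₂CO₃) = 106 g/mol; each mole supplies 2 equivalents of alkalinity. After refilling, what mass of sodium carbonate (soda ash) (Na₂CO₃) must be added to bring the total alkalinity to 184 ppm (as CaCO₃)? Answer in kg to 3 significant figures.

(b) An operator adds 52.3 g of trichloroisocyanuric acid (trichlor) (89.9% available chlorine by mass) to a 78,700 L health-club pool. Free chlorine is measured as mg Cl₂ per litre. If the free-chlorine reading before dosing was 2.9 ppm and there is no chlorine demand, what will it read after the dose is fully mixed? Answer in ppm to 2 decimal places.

(a) 1.02 kg; (b) 3.50 ppm

(a) After draining 20% and refilling: 199 × 0.80 + 48 × 0.20 = 168.8 ppm.
(a) Deficit to target: 184 − 168.8 = 15.2 mg/L.
(a) As CaCO₃: 15.2 mg/L × 63,400 L = 963.7 g; ÷ 50 g/eq ÷ 2 = 9.637 mol Na₂CO₃.
(a) Mass: 9.637 × 106 = 1022 g.

(b) Available chlorine delivered: 52.3 g × 0.899 = 47.02 g as Cl₂.
(b) Concentration rise: 47.02 g / 78,700 L = 0.5974 mg/L = 0.60 ppm.
(b) Final FC: 2.9 + 0.60 = 3.50 ppm.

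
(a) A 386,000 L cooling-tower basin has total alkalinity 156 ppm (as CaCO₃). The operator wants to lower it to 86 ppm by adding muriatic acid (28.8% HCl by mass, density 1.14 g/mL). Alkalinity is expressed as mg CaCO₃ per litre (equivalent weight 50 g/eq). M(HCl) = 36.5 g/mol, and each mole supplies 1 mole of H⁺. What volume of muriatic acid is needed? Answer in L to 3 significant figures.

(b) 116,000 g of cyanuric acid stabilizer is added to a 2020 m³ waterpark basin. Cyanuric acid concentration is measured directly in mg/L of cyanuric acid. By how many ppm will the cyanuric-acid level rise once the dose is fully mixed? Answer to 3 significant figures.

(a) 60.1 L; (b) 57.4 ppm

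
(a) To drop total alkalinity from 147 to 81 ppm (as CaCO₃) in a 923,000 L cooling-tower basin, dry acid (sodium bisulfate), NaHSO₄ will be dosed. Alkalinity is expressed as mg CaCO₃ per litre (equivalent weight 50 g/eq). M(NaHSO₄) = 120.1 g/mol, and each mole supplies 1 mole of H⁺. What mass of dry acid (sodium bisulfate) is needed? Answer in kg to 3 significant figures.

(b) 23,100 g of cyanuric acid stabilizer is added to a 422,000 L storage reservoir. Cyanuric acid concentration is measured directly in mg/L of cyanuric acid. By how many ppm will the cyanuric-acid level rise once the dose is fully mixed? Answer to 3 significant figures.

(a) Alkalinity to neutralize: (147 − 81) = 66 mg/L as CaCO₃ × 923,000 L = 60,920 g as CaCO₃.
(a) Equivalents of H⁺ required: 60,920 ÷ 50 g/eq = 1218 eq = 1218 mol NaHSO₄.
(a) Mass of NaHSO₄: 1218 × 120.1 = 146,300 g.

(b) Rise: 23,100 g / 422,000 L × 1000 = 54.74 mg/L.

(a) 146 kg; (b) 54.7 ppm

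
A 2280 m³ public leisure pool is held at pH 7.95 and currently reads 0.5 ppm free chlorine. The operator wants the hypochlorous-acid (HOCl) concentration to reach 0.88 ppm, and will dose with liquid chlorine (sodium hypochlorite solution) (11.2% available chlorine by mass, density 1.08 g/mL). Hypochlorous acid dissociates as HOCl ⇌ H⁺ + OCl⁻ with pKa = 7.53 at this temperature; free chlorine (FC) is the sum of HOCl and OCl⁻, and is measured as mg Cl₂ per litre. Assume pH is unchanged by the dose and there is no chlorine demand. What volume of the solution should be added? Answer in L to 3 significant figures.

50.8 L

Volume: 2280 m³ = 2,280,000 L.
[OCl⁻]/[HOCl] = 10^(pH − pKa) = 10^(7.95 − 7.53) = 2.63; fraction as HOCl = 1/(1 + 2.63) = 0.2755.
Free chlorine required for 0.88 ppm HOCl: 0.88 / 0.2755 = 3.195 ppm.
FC to add: 3.195 − 0.5 = 2.695 mg/L as Cl₂.
Cl₂ equivalent: 2.695 mg/L × 2,280,000 L = 6144 g.
Product at 11.2% available Cl: 6144 / 0.112 = 54,860 g.
Volume: 54,860 g ÷ 1.08 g/mL = 50,790 mL.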